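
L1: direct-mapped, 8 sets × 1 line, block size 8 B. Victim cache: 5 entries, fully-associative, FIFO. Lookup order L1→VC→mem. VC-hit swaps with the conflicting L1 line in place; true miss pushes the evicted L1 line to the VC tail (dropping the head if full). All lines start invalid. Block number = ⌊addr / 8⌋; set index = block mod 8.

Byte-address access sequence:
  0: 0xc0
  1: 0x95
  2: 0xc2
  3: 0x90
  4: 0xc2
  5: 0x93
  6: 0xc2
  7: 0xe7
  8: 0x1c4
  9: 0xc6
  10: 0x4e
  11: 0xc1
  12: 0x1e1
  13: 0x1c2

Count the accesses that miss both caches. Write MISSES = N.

#0 0xc0→b24/s0 MISS; vc=[]
#1 0x95→b18/s2 MISS; vc=[]
#2 0xc2→b24/s0 L1-HIT; vc=[]
#3 0x90→b18/s2 L1-HIT; vc=[]
#4 0xc2→b24/s0 L1-HIT; vc=[]
#5 0x93→b18/s2 L1-HIT; vc=[]
#6 0xc2→b24/s0 L1-HIT; vc=[]
#7 0xe7→b28/s4 MISS; vc=[]
#8 0x1c4→b56/s0 MISS; vc=[24]
#9 0xc6→b24/s0 VC-HIT; vc=[56]
#10 0x4e→b9/s1 MISS; vc=[56]
#11 0xc1→b24/s0 L1-HIT; vc=[56]
#12 0x1e1→b60/s4 MISS; vc=[56,28]
#13 0x1c2→b56/s0 VC-HIT; vc=[24,28]

MISSES = 6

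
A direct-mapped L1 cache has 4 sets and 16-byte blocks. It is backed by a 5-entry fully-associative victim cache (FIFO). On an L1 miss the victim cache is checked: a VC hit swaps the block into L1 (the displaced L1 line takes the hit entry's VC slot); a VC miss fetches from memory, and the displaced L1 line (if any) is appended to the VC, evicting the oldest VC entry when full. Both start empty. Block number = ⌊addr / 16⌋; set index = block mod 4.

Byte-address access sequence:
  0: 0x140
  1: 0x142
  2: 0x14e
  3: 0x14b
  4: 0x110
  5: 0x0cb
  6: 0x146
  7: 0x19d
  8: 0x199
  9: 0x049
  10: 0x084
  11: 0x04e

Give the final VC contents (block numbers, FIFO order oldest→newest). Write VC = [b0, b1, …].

0: 0x140 (blk 20, set 0) → MISS  vc=[]
1: 0x142 (blk 20, set 0) → L1-HIT  vc=[]
2: 0x14e (blk 20, set 0) → L1-HIT  vc=[]
3: 0x14b (blk 20, set 0) → L1-HIT  vc=[]
4: 0x110 (blk 17, set 1) → MISS  vc=[]
5: 0xcb (blk 12, set 0) → MISS  vc=[20]
6: 0x146 (blk 20, set 0) → VC-HIT  vc=[12]
7: 0x19d (blk 25, set 1) → MISS  vc=[12, 17]
8: 0x199 (blk 25, set 1) → L1-HIT  vc=[12, 17]
9: 0x49 (blk 4, set 0) → MISS  vc=[12, 17, 20]
10: 0x84 (blk 8, set 0) → MISS  vc=[12, 17, 20, 4]
11: 0x4e (blk 4, set 0) → VC-HIT  vc=[12, 17, 20, 8]

VC = [12, 17, 20, 8]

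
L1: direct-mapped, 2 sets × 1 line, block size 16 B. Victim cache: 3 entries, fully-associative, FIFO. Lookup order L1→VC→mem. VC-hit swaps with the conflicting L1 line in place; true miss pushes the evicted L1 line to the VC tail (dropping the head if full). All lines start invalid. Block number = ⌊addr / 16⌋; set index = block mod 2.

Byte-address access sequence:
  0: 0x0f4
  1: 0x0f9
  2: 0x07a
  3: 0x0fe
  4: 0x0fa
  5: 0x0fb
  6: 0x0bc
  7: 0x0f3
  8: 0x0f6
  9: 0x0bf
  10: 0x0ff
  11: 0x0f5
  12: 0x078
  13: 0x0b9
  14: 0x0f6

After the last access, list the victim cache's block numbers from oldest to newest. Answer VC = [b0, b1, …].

0: 0xf4 (blk 15, set 1) → MISS  vc=[]
1: 0xf9 (blk 15, set 1) → L1-HIT  vc=[]
2: 0x7a (blk 7, set 1) → MISS  vc=[15]
3: 0xfe (blk 15, set 1) → VC-HIT  vc=[7]
4: 0xfa (blk 15, set 1) → L1-HIT  vc=[7]
5: 0xfb (blk 15, set 1) → L1-HIT  vc=[7]
6: 0xbc (blk 11, set 1) → MISS  vc=[7, 15]
7: 0xf3 (blk 15, set 1) → VC-HIT  vc=[7, 11]
8: 0xf6 (blk 15, set 1) → L1-HIT  vc=[7, 11]
9: 0xbf (blk 11, set 1) → VC-HIT  vc=[7, 15]
10: 0xff (blk 15, set 1) → VC-HIT  vc=[7, 11]
11: 0xf5 (blk 15, set 1) → L1-HIT  vc=[7, 11]
12: 0x78 (blk 7, set 1) → VC-HIT  vc=[15, 11]
13: 0xb9 (blk 11, set 1) → VC-HIT  vc=[15, 7]
14: 0xf6 (blk 15, set 1) → VC-HIT  vc=[11, 7]

VC = [11, 7]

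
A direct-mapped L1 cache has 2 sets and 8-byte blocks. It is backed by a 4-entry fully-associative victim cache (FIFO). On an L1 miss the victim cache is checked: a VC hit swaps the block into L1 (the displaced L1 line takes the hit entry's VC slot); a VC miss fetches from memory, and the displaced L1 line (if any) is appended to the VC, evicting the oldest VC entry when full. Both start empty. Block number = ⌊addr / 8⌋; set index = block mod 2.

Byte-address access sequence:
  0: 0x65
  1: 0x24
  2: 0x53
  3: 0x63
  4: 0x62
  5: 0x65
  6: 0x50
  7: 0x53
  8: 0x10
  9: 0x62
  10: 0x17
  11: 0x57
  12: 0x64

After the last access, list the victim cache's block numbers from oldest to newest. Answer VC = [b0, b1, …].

VC = [10, 4, 2]

0: 0x65 (blk 12, set 0) → MISS  vc=[]
1: 0x24 (blk 4, set 0) → MISS  vc=[12]
2: 0x53 (blk 10, set 0) → MISS  vc=[12, 4]
3: 0x63 (blk 12, set 0) → VC-HIT  vc=[10, 4]
4: 0x62 (blk 12, set 0) → L1-HIT  vc=[10, 4]
5: 0x65 (blk 12, set 0) → L1-HIT  vc=[10, 4]
6: 0x50 (blk 10, set 0) → VC-HIT  vc=[12, 4]
7: 0x53 (blk 10, set 0) → L1-HIT  vc=[12, 4]
8: 0x10 (blk 2, set 0) → MISS  vc=[12, 4, 10]
9: 0x62 (blk 12, set 0) → VC-HIT  vc=[2, 4, 10]
10: 0x17 (blk 2, set 0) → VC-HIT  vc=[12, 4, 10]
11: 0x57 (blk 10, set 0) → VC-HIT  vc=[12, 4, 2]
12: 0x64 (blk 12, set 0) → VC-HIT  vc=[10, 4, 2]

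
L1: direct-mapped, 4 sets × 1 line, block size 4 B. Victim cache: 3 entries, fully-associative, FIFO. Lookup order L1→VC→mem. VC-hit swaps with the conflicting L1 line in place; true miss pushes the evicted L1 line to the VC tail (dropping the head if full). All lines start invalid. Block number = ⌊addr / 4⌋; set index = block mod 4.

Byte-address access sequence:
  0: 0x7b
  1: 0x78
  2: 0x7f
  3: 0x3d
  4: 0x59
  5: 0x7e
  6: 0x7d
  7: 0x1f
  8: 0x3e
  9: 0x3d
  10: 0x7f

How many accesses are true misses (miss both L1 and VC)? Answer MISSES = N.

  [0] addr=0x7b blk=30 s=2: MISS | VC []
  [1] addr=0x78 blk=30 s=2: L1-HIT | VC []
  [2] addr=0x7f blk=31 s=3: MISS | VC []
  [3] addr=0x3d blk=15 s=3: MISS | VC [31]
  [4] addr=0x59 blk=22 s=2: MISS | VC [31, 30]
  [5] addr=0x7e blk=31 s=3: VC-HIT | VC [15, 30]
  [6] addr=0x7d blk=31 s=3: L1-HIT | VC [15, 30]
  [7] addr=0x1f blk=7 s=3: MISS | VC [15, 30, 31]
  [8] addr=0x3e blk=15 s=3: VC-HIT | VC [7, 30, 31]
  [9] addr=0x3d blk=15 s=3: L1-HIT | VC [7, 30, 31]
  [10] addr=0x7f blk=31 s=3: VC-HIT | VC [7, 30, 15]

MISSES = 5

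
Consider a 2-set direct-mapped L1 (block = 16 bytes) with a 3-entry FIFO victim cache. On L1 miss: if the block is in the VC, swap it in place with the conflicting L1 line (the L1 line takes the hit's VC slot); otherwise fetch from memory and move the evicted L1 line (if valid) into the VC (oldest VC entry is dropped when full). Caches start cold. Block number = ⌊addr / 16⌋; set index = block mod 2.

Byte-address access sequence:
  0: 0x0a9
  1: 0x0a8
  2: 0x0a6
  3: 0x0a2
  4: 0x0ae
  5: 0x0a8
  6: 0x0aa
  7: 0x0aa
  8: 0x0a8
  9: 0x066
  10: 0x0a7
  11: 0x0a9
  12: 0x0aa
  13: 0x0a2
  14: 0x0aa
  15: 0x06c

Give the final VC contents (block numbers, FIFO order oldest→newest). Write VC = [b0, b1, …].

0: 0xa9 (blk 10, set 0) → MISS  vc=[]
1: 0xa8 (blk 10, set 0) → L1-HIT  vc=[]
2: 0xa6 (blk 10, set 0) → L1-HIT  vc=[]
3: 0xa2 (blk 10, set 0) → L1-HIT  vc=[]
4: 0xae (blk 10, set 0) → L1-HIT  vc=[]
5: 0xa8 (blk 10, set 0) → L1-HIT  vc=[]
6: 0xaa (blk 10, set 0) → L1-HIT  vc=[]
7: 0xaa (blk 10, set 0) → L1-HIT  vc=[]
8: 0xa8 (blk 10, set 0) → L1-HIT  vc=[]
9: 0x66 (blk 6, set 0) → MISS  vc=[10]
10: 0xa7 (blk 10, set 0) → VC-HIT  vc=[6]
11: 0xa9 (blk 10, set 0) → L1-HIT  vc=[6]
12: 0xaa (blk 10, set 0) → L1-HIT  vc=[6]
13: 0xa2 (blk 10, set 0) → L1-HIT  vc=[6]
14: 0xaa (blk 10, set 0) → L1-HIT  vc=[6]
15: 0x6c (blk 6, set 0) → VC-HIT  vc=[10]

VC = [10]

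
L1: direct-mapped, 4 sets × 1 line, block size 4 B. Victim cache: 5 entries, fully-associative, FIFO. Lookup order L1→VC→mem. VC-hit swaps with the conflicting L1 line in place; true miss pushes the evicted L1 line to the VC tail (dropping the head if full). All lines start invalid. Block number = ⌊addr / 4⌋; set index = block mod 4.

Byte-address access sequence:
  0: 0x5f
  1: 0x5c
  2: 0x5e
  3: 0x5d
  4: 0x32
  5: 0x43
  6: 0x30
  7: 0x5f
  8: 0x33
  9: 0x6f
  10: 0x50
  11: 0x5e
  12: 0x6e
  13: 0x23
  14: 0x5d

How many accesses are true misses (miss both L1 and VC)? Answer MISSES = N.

MISSES = 6

  [0] addr=0x5f blk=23 s=3: MISS | VC []
  [1] addr=0x5c blk=23 s=3: L1-HIT | VC []
  [2] addr=0x5e blk=23 s=3: L1-HIT | VC []
  [3] addr=0x5d blk=23 s=3: L1-HIT | VC []
  [4] addr=0x32 blk=12 s=0: MISS | VC []
  [5] addr=0x43 blk=16 s=0: MISS | VC [12]
  [6] addr=0x30 blk=12 s=0: VC-HIT | VC [16]
  [7] addr=0x5f blk=23 s=3: L1-HIT | VC [16]
  [8] addr=0x33 blk=12 s=0: L1-HIT | VC [16]
  [9] addr=0x6f blk=27 s=3: MISS | VC [16, 23]
  [10] addr=0x50 blk=20 s=0: MISS | VC [16, 23, 12]
  [11] addr=0x5e blk=23 s=3: VC-HIT | VC [16, 27, 12]
  [12] addr=0x6e blk=27 s=3: VC-HIT | VC [16, 23, 12]
  [13] addr=0x23 blk=8 s=0: MISS | VC [16, 23, 12, 20]
  [14] addr=0x5d blk=23 s=3: VC-HIT | VC [16, 27, 12, 20]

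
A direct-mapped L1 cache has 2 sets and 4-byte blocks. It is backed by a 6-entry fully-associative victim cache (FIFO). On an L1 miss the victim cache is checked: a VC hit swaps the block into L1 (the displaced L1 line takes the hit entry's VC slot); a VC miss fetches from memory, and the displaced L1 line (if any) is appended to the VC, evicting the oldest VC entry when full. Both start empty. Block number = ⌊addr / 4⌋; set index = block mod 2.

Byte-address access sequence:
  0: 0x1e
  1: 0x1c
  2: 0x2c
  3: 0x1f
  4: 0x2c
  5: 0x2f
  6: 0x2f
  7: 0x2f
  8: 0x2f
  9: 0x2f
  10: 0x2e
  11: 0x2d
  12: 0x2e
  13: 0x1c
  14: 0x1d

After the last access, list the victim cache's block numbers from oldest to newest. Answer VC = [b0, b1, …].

  [0] addr=0x1e blk=7 s=1: MISS | VC []
  [1] addr=0x1c blk=7 s=1: L1-HIT | VC []
  [2] addr=0x2c blk=11 s=1: MISS | VC [7]
  [3] addr=0x1f blk=7 s=1: VC-HIT | VC [11]
  [4] addr=0x2c blk=11 s=1: VC-HIT | VC [7]
  [5] addr=0x2f blk=11 s=1: L1-HIT | VC [7]
  [6] addr=0x2f blk=11 s=1: L1-HIT | VC [7]
  [7] addr=0x2f blk=11 s=1: L1-HIT | VC [7]
  [8] addr=0x2f blk=11 s=1: L1-HIT | VC [7]
  [9] addr=0x2f blk=11 s=1: L1-HIT | VC [7]
  [10] addr=0x2e blk=11 s=1: L1-HIT | VC [7]
  [11] addr=0x2d blk=11 s=1: L1-HIT | VC [7]
  [12] addr=0x2e blk=11 s=1: L1-HIT | VC [7]
  [13] addr=0x1c blk=7 s=1: VC-HIT | VC [11]
  [14] addr=0x1d blk=7 s=1: L1-HIT | VC [11]

VC = [11]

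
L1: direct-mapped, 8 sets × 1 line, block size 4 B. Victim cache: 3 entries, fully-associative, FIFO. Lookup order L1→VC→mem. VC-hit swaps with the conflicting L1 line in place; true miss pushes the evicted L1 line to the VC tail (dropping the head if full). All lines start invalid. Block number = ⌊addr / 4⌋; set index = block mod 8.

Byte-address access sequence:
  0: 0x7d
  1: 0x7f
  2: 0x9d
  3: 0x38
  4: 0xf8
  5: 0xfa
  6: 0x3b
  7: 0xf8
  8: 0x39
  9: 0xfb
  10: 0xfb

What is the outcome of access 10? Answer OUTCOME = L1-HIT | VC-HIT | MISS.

OUTCOME = L1-HIT

#0 0x7d→b31/s7 MISS; vc=[]
#1 0x7f→b31/s7 L1-HIT; vc=[]
#2 0x9d→b39/s7 MISS; vc=[31]
#3 0x38→b14/s6 MISS; vc=[31]
#4 0xf8→b62/s6 MISS; vc=[31,14]
#5 0xfa→b62/s6 L1-HIT; vc=[31,14]
#6 0x3b→b14/s6 VC-HIT; vc=[31,62]
#7 0xf8→b62/s6 VC-HIT; vc=[31,14]
#8 0x39→b14/s6 VC-HIT; vc=[31,62]
#9 0xfb→b62/s6 VC-HIT; vc=[31,14]
#10 0xfb→b62/s6 L1-HIT; vc=[31,14]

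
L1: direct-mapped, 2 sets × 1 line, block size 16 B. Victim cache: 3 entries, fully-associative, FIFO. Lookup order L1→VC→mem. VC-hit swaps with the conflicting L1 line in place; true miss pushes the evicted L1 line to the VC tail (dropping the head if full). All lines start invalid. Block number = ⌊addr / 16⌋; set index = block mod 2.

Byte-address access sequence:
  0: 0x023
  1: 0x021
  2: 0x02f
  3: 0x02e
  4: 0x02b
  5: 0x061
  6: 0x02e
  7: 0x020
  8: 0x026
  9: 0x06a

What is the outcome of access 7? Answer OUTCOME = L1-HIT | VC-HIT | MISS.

OUTCOME = L1-HIT

#0 0x23→b2/s0 MISS; vc=[]
#1 0x21→b2/s0 L1-HIT; vc=[]
#2 0x2f→b2/s0 L1-HIT; vc=[]
#3 0x2e→b2/s0 L1-HIT; vc=[]
#4 0x2b→b2/s0 L1-HIT; vc=[]
#5 0x61→b6/s0 MISS; vc=[2]
#6 0x2e→b2/s0 VC-HIT; vc=[6]
#7 0x20→b2/s0 L1-HIT; vc=[6]
#8 0x26→b2/s0 L1-HIT; vc=[6]
#9 0x6a→b6/s0 VC-HIT; vc=[2]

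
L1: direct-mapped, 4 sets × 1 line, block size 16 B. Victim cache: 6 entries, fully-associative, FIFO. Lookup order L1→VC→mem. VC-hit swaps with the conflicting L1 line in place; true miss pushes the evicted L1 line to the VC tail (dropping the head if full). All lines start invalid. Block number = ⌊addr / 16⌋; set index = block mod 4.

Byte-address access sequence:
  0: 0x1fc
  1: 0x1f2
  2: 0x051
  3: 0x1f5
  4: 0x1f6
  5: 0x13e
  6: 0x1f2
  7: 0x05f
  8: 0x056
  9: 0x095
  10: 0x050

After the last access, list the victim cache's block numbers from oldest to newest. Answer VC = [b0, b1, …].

VC = [19, 9]

#0 0x1fc→b31/s3 MISS; vc=[]
#1 0x1f2→b31/s3 L1-HIT; vc=[]
#2 0x51→b5/s1 MISS; vc=[]
#3 0x1f5→b31/s3 L1-HIT; vc=[]
#4 0x1f6→b31/s3 L1-HIT; vc=[]
#5 0x13e→b19/s3 MISS; vc=[31]
#6 0x1f2→b31/s3 VC-HIT; vc=[19]
#7 0x5f→b5/s1 L1-HIT; vc=[19]
#8 0x56→b5/s1 L1-HIT; vc=[19]
#9 0x95→b9/s1 MISS; vc=[19,5]
#10 0x50→b5/s1 VC-HIT; vc=[19,9]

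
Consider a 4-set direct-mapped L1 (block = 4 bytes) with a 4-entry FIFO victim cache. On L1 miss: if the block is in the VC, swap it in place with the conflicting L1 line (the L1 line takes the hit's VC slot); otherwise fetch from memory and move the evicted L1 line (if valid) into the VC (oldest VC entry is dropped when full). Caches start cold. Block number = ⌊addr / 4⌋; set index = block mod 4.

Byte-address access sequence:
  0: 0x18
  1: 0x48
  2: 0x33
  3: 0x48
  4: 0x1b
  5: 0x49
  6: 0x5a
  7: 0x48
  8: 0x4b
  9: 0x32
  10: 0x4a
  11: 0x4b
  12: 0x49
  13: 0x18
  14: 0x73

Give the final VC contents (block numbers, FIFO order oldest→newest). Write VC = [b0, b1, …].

  [0] addr=0x18 blk=6 s=2: MISS | VC []
  [1] addr=0x48 blk=18 s=2: MISS | VC [6]
  [2] addr=0x33 blk=12 s=0: MISS | VC [6]
  [3] addr=0x48 blk=18 s=2: L1-HIT | VC [6]
  [4] addr=0x1b blk=6 s=2: VC-HIT | VC [18]
  [5] addr=0x49 blk=18 s=2: VC-HIT | VC [6]
  [6] addr=0x5a blk=22 s=2: MISS | VC [6, 18]
  [7] addr=0x48 blk=18 s=2: VC-HIT | VC [6, 22]
  [8] addr=0x4b blk=18 s=2: L1-HIT | VC [6, 22]
  [9] addr=0x32 blk=12 s=0: L1-HIT | VC [6, 22]
  [10] addr=0x4a blk=18 s=2: L1-HIT | VC [6, 22]
  [11] addr=0x4b blk=18 s=2: L1-HIT | VC [6, 22]
  [12] addr=0x49 blk=18 s=2: L1-HIT | VC [6, 22]
  [13] addr=0x18 blk=6 s=2: VC-HIT | VC [18, 22]
  [14] addr=0x73 blk=28 s=0: MISS | VC [18, 22, 12]

VC = [18, 22, 12]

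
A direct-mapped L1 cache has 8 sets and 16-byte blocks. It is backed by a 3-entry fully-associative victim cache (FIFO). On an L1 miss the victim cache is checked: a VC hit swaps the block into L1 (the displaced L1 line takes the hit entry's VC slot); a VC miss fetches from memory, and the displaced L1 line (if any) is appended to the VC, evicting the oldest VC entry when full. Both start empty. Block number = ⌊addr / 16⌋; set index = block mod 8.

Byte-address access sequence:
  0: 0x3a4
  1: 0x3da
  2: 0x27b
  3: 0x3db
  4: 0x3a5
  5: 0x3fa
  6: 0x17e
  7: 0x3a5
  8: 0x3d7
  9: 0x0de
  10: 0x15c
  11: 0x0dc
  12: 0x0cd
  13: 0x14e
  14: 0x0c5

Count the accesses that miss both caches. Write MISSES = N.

MISSES = 9

0: 0x3a4 (blk 58, set 2) → MISS  vc=[]
1: 0x3da (blk 61, set 5) → MISS  vc=[]
2: 0x27b (blk 39, set 7) → MISS  vc=[]
3: 0x3db (blk 61, set 5) → L1-HIT  vc=[]
4: 0x3a5 (blk 58, set 2) → L1-HIT  vc=[]
5: 0x3fa (blk 63, set 7) → MISS  vc=[39]
6: 0x17e (blk 23, set 7) → MISS  vc=[39, 63]
7: 0x3a5 (blk 58, set 2) → L1-HIT  vc=[39, 63]
8: 0x3d7 (blk 61, set 5) → L1-HIT  vc=[39, 63]
9: 0xde (blk 13, set 5) → MISS  vc=[39, 63, 61]
10: 0x15c (blk 21, set 5) → MISS  vc=[63, 61, 13]
11: 0xdc (blk 13, set 5) → VC-HIT  vc=[63, 61, 21]
12: 0xcd (blk 12, set 4) → MISS  vc=[63, 61, 21]
13: 0x14e (blk 20, set 4) → MISS  vc=[61, 21, 12]
14: 0xc5 (blk 12, set 4) → VC-HIT  vc=[61, 21, 20]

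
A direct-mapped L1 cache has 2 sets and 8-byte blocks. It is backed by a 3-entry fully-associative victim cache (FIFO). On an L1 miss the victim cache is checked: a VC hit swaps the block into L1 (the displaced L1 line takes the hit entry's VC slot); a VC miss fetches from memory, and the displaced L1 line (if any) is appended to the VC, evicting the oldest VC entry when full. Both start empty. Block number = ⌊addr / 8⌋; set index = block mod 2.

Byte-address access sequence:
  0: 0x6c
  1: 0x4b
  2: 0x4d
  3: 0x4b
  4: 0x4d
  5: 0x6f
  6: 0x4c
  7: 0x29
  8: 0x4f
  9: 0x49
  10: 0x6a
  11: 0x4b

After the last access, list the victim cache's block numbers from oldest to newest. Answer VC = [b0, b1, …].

0: 0x6c (blk 13, set 1) → MISS  vc=[]
1: 0x4b (blk 9, set 1) → MISS  vc=[13]
2: 0x4d (blk 9, set 1) → L1-HIT  vc=[13]
3: 0x4b (blk 9, set 1) → L1-HIT  vc=[13]
4: 0x4d (blk 9, set 1) → L1-HIT  vc=[13]
5: 0x6f (blk 13, set 1) → VC-HIT  vc=[9]
6: 0x4c (blk 9, set 1) → VC-HIT  vc=[13]
7: 0x29 (blk 5, set 1) → MISS  vc=[13, 9]
8: 0x4f (blk 9, set 1) → VC-HIT  vc=[13, 5]
9: 0x49 (blk 9, set 1) → L1-HIT  vc=[13, 5]
10: 0x6a (blk 13, set 1) → VC-HIT  vc=[9, 5]
11: 0x4b (blk 9, set 1) → VC-HIT  vc=[13, 5]

VC = [13, 5]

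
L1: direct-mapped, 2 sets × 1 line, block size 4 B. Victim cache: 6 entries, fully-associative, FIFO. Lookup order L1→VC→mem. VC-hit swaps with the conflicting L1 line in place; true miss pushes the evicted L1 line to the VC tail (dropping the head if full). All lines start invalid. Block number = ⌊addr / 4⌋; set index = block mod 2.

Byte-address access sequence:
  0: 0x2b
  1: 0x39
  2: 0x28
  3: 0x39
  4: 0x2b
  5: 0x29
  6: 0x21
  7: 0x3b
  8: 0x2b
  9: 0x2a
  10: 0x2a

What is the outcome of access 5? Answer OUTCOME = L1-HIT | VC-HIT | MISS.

#0 0x2b→b10/s0 MISS; vc=[]
#1 0x39→b14/s0 MISS; vc=[10]
#2 0x28→b10/s0 VC-HIT; vc=[14]
#3 0x39→b14/s0 VC-HIT; vc=[10]
#4 0x2b→b10/s0 VC-HIT; vc=[14]
#5 0x29→b10/s0 L1-HIT; vc=[14]
#6 0x21→b8/s0 MISS; vc=[14,10]
#7 0x3b→b14/s0 VC-HIT; vc=[8,10]
#8 0x2b→b10/s0 VC-HIT; vc=[8,14]
#9 0x2a→b10/s0 L1-HIT; vc=[8,14]
#10 0x2a→b10/s0 L1-HIT; vc=[8,14]

OUTCOME = L1-HIT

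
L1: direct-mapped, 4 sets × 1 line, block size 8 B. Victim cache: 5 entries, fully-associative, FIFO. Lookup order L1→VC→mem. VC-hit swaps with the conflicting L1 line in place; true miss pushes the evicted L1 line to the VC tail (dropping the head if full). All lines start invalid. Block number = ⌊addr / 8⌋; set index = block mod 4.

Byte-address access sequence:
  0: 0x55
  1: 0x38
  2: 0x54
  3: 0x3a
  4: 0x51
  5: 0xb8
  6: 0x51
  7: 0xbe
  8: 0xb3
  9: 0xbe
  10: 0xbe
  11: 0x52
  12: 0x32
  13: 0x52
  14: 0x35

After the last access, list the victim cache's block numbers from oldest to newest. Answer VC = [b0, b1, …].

  [0] addr=0x55 blk=10 s=2: MISS | VC []
  [1] addr=0x38 blk=7 s=3: MISS | VC []
  [2] addr=0x54 blk=10 s=2: L1-HIT | VC []
  [3] addr=0x3a blk=7 s=3: L1-HIT | VC []
  [4] addr=0x51 blk=10 s=2: L1-HIT | VC []
  [5] addr=0xb8 blk=23 s=3: MISS | VC [7]
  [6] addr=0x51 blk=10 s=2: L1-HIT | VC [7]
  [7] addr=0xbe blk=23 s=3: L1-HIT | VC [7]
  [8] addr=0xb3 blk=22 s=2: MISS | VC [7, 10]
  [9] addr=0xbe blk=23 s=3: L1-HIT | VC [7, 10]
  [10] addr=0xbe blk=23 s=3: L1-HIT | VC [7, 10]
  [11] addr=0x52 blk=10 s=2: VC-HIT | VC [7, 22]
  [12] addr=0x32 blk=6 s=2: MISS | VC [7, 22, 10]
  [13] addr=0x52 blk=10 s=2: VC-HIT | VC [7, 22, 6]
  [14] addr=0x35 blk=6 s=2: VC-HIT | VC [7, 22, 10]

VC = [7, 22, 10]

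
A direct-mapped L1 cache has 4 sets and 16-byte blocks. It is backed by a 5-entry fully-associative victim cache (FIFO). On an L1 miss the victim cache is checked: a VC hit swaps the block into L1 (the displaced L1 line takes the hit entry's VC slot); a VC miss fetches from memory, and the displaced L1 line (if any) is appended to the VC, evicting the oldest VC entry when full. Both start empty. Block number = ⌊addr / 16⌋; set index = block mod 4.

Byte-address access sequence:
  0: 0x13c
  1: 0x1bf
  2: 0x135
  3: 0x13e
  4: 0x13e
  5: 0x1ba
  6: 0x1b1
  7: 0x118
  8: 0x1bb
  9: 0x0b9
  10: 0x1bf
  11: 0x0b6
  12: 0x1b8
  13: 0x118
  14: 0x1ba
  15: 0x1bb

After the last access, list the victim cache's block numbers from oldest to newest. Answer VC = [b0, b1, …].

0: 0x13c (blk 19, set 3) → MISS  vc=[]
1: 0x1bf (blk 27, set 3) → MISS  vc=[19]
2: 0x135 (blk 19, set 3) → VC-HIT  vc=[27]
3: 0x13e (blk 19, set 3) → L1-HIT  vc=[27]
4: 0x13e (blk 19, set 3) → L1-HIT  vc=[27]
5: 0x1ba (blk 27, set 3) → VC-HIT  vc=[19]
6: 0x1b1 (blk 27, set 3) → L1-HIT  vc=[19]
7: 0x118 (blk 17, set 1) → MISS  vc=[19]
8: 0x1bb (blk 27, set 3) → L1-HIT  vc=[19]
9: 0xb9 (blk 11, set 3) → MISS  vc=[19, 27]
10: 0x1bf (blk 27, set 3) → VC-HIT  vc=[19, 11]
11: 0xb6 (blk 11, set 3) → VC-HIT  vc=[19, 27]
12: 0x1b8 (blk 27, set 3) → VC-HIT  vc=[19, 11]
13: 0x118 (blk 17, set 1) → L1-HIT  vc=[19, 11]
14: 0x1ba (blk 27, set 3) → L1-HIT  vc=[19, 11]
15: 0x1bb (blk 27, set 3) → L1-HIT  vc=[19, 11]

VC = [19, 11]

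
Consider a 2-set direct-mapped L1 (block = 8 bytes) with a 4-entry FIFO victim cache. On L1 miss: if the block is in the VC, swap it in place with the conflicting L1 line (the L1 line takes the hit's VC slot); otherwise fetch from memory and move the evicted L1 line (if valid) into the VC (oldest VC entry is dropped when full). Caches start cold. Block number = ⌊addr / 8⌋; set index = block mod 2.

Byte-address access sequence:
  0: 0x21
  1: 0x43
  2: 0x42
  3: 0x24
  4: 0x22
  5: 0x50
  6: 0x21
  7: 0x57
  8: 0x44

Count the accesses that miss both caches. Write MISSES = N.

  [0] addr=0x21 blk=4 s=0: MISS | VC []
  [1] addr=0x43 blk=8 s=0: MISS | VC [4]
  [2] addr=0x42 blk=8 s=0: L1-HIT | VC [4]
  [3] addr=0x24 blk=4 s=0: VC-HIT | VC [8]
  [4] addr=0x22 blk=4 s=0: L1-HIT | VC [8]
  [5] addr=0x50 blk=10 s=0: MISS | VC [8, 4]
  [6] addr=0x21 blk=4 s=0: VC-HIT | VC [8, 10]
  [7] addr=0x57 blk=10 s=0: VC-HIT | VC [8, 4]
  [8] addr=0x44 blk=8 s=0: VC-HIT | VC [10, 4]

MISSES = 3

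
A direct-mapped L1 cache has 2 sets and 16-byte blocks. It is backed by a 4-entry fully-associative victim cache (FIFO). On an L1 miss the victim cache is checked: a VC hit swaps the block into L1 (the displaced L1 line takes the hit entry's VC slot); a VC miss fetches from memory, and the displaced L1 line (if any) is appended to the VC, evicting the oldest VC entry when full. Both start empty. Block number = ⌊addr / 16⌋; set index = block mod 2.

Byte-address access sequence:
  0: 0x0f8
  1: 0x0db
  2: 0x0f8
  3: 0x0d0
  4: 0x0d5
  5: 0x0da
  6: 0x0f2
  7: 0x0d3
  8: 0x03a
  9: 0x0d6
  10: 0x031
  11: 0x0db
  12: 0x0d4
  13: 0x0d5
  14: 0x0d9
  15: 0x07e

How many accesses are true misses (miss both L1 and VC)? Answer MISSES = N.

0: 0xf8 (blk 15, set 1) → MISS  vc=[]
1: 0xdb (blk 13, set 1) → MISS  vc=[15]
2: 0xf8 (blk 15, set 1) → VC-HIT  vc=[13]
3: 0xd0 (blk 13, set 1) → VC-HIT  vc=[15]
4: 0xd5 (blk 13, set 1) → L1-HIT  vc=[15]
5: 0xda (blk 13, set 1) → L1-HIT  vc=[15]
6: 0xf2 (blk 15, set 1) → VC-HIT  vc=[13]
7: 0xd3 (blk 13, set 1) → VC-HIT  vc=[15]
8: 0x3a (blk 3, set 1) → MISS  vc=[15, 13]
9: 0xd6 (blk 13, set 1) → VC-HIT  vc=[15, 3]
10: 0x31 (blk 3, set 1) → VC-HIT  vc=[15, 13]
11: 0xdb (blk 13, set 1) → VC-HIT  vc=[15, 3]
12: 0xd4 (blk 13, set 1) → L1-HIT  vc=[15, 3]
13: 0xd5 (blk 13, set 1) → L1-HIT  vc=[15, 3]
14: 0xd9 (blk 13, set 1) → L1-HIT  vc=[15, 3]
15: 0x7e (blk 7, set 1) → MISS  vc=[15, 3, 13]

MISSES = 4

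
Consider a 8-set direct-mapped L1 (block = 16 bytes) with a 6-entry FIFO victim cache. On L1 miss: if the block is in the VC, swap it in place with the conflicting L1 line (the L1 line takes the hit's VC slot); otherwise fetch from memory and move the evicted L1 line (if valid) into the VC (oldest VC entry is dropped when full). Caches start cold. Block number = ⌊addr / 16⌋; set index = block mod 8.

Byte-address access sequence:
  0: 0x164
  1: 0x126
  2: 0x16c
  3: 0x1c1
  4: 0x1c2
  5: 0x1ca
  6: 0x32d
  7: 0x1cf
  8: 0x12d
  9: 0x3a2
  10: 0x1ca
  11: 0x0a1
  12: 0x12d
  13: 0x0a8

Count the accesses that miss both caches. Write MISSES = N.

MISSES = 6

#0 0x164→b22/s6 MISS; vc=[]
#1 0x126→b18/s2 MISS; vc=[]
#2 0x16c→b22/s6 L1-HIT; vc=[]
#3 0x1c1→b28/s4 MISS; vc=[]
#4 0x1c2→b28/s4 L1-HIT; vc=[]
#5 0x1ca→b28/s4 L1-HIT; vc=[]
#6 0x32d→b50/s2 MISS; vc=[18]
#7 0x1cf→b28/s4 L1-HIT; vc=[18]
#8 0x12d→b18/s2 VC-HIT; vc=[50]
#9 0x3a2→b58/s2 MISS; vc=[50,18]
#10 0x1ca→b28/s4 L1-HIT; vc=[50,18]
#11 0xa1→b10/s2 MISS; vc=[50,18,58]
#12 0x12d→b18/s2 VC-HIT; vc=[50,10,58]
#13 0xa8→b10/s2 VC-HIT; vc=[50,18,58]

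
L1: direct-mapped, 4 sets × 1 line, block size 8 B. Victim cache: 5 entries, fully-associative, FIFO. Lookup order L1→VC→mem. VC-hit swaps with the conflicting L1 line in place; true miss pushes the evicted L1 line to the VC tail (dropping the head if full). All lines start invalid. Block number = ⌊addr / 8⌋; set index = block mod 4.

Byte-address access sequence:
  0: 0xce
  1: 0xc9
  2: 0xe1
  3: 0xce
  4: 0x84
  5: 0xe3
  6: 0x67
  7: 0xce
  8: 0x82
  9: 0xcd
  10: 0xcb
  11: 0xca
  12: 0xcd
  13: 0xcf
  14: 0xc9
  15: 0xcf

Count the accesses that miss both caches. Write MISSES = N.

MISSES = 4

  [0] addr=0xce blk=25 s=1: MISS | VC []
  [1] addr=0xc9 blk=25 s=1: L1-HIT | VC []
  [2] addr=0xe1 blk=28 s=0: MISS | VC []
  [3] addr=0xce blk=25 s=1: L1-HIT | VC []
  [4] addr=0x84 blk=16 s=0: MISS | VC [28]
  [5] addr=0xe3 blk=28 s=0: VC-HIT | VC [16]
  [6] addr=0x67 blk=12 s=0: MISS | VC [16, 28]
  [7] addr=0xce blk=25 s=1: L1-HIT | VC [16, 28]
  [8] addr=0x82 blk=16 s=0: VC-HIT | VC [12, 28]
  [9] addr=0xcd blk=25 s=1: L1-HIT | VC [12, 28]
  [10] addr=0xcb blk=25 s=1: L1-HIT | VC [12, 28]
  [11] addr=0xca blk=25 s=1: L1-HIT | VC [12, 28]
  [12] addr=0xcd blk=25 s=1: L1-HIT | VC [12, 28]
  [13] addr=0xcf blk=25 s=1: L1-HIT | VC [12, 28]
  [14] addr=0xc9 blk=25 s=1: L1-HIT | VC [12, 28]
  [15] addr=0xcf blk=25 s=1: L1-HIT | VC [12, 28]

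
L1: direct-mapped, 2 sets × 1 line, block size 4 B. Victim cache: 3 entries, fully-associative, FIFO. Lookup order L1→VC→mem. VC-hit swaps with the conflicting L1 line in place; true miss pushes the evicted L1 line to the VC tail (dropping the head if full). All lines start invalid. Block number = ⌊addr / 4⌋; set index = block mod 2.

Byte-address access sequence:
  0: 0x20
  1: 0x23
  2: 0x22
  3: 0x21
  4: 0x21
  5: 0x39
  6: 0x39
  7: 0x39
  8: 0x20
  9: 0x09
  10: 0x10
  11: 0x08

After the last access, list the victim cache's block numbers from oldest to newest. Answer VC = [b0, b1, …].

VC = [14, 8, 4]

0: 0x20 (blk 8, set 0) → MISS  vc=[]
1: 0x23 (blk 8, set 0) → L1-HIT  vc=[]
2: 0x22 (blk 8, set 0) → L1-HIT  vc=[]
3: 0x21 (blk 8, set 0) → L1-HIT  vc=[]
4: 0x21 (blk 8, set 0) → L1-HIT  vc=[]
5: 0x39 (blk 14, set 0) → MISS  vc=[8]
6: 0x39 (blk 14, set 0) → L1-HIT  vc=[8]
7: 0x39 (blk 14, set 0) → L1-HIT  vc=[8]
8: 0x20 (blk 8, set 0) → VC-HIT  vc=[14]
9: 0x9 (blk 2, set 0) → MISS  vc=[14, 8]
10: 0x10 (blk 4, set 0) → MISS  vc=[14, 8, 2]
11: 0x8 (blk 2, set 0) → VC-HIT  vc=[14, 8, 4]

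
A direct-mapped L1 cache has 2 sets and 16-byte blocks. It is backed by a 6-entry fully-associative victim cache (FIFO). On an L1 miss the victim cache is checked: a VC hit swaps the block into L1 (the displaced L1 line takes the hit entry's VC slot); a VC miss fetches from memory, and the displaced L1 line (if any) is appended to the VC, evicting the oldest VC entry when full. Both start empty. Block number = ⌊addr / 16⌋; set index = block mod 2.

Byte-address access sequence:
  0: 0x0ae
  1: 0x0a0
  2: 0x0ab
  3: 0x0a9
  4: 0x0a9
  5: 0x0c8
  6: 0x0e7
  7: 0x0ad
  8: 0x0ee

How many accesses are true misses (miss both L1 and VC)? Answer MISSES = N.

0: 0xae (blk 10, set 0) → MISS  vc=[]
1: 0xa0 (blk 10, set 0) → L1-HIT  vc=[]
2: 0xab (blk 10, set 0) → L1-HIT  vc=[]
3: 0xa9 (blk 10, set 0) → L1-HIT  vc=[]
4: 0xa9 (blk 10, set 0) → L1-HIT  vc=[]
5: 0xc8 (blk 12, set 0) → MISS  vc=[10]
6: 0xe7 (blk 14, set 0) → MISS  vc=[10, 12]
7: 0xad (blk 10, set 0) → VC-HIT  vc=[14, 12]
8: 0xee (blk 14, set 0) → VC-HIT  vc=[10, 12]

MISSES = 3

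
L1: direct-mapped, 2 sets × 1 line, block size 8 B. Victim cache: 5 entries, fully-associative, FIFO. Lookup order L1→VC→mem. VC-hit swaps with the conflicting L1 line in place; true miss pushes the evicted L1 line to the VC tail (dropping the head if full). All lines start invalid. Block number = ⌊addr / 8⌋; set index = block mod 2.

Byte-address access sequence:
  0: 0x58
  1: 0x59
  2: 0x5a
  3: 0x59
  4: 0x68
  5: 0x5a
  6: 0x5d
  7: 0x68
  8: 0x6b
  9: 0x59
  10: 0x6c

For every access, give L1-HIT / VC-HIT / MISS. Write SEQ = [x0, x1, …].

SEQ = [MISS, L1-HIT, L1-HIT, L1-HIT, MISS, VC-HIT, L1-HIT, VC-HIT, L1-HIT, VC-HIT, VC-HIT]

0: 0x58 (blk 11, set 1) → MISS  vc=[]
1: 0x59 (blk 11, set 1) → L1-HIT  vc=[]
2: 0x5a (blk 11, set 1) → L1-HIT  vc=[]
3: 0x59 (blk 11, set 1) → L1-HIT  vc=[]
4: 0x68 (blk 13, set 1) → MISS  vc=[11]
5: 0x5a (blk 11, set 1) → VC-HIT  vc=[13]
6: 0x5d (blk 11, set 1) → L1-HIT  vc=[13]
7: 0x68 (blk 13, set 1) → VC-HIT  vc=[11]
8: 0x6b (blk 13, set 1) → L1-HIT  vc=[11]
9: 0x59 (blk 11, set 1) → VC-HIT  vc=[13]
10: 0x6c (blk 13, set 1) → VC-HIT  vc=[11]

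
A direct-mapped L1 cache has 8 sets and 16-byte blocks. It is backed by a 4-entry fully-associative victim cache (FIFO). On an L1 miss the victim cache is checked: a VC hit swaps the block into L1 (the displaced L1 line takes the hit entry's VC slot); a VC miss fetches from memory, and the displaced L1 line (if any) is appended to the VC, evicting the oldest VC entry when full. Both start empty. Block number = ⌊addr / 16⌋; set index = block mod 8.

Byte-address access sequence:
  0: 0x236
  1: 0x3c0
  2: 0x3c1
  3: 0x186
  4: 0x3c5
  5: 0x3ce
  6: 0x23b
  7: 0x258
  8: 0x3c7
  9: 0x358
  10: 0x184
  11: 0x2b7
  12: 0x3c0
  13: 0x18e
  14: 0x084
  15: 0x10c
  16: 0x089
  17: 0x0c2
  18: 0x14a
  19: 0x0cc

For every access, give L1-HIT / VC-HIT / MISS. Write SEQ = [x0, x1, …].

#0 0x236→b35/s3 MISS; vc=[]
#1 0x3c0→b60/s4 MISS; vc=[]
#2 0x3c1→b60/s4 L1-HIT; vc=[]
#3 0x186→b24/s0 MISS; vc=[]
#4 0x3c5→b60/s4 L1-HIT; vc=[]
#5 0x3ce→b60/s4 L1-HIT; vc=[]
#6 0x23b→b35/s3 L1-HIT; vc=[]
#7 0x258→b37/s5 MISS; vc=[]
#8 0x3c7→b60/s4 L1-HIT; vc=[]
#9 0x358→b53/s5 MISS; vc=[37]
#10 0x184→b24/s0 L1-HIT; vc=[37]
#11 0x2b7→b43/s3 MISS; vc=[37,35]
#12 0x3c0→b60/s4 L1-HIT; vc=[37,35]
#13 0x18e→b24/s0 L1-HIT; vc=[37,35]
#14 0x84→b8/s0 MISS; vc=[37,35,24]
#15 0x10c→b16/s0 MISS; vc=[37,35,24,8]
#16 0x89→b8/s0 VC-HIT; vc=[37,35,24,16]
#17 0xc2→b12/s4 MISS; vc=[35,24,16,60]
#18 0x14a→b20/s4 MISS; vc=[24,16,60,12]
#19 0xcc→b12/s4 VC-HIT; vc=[24,16,60,20]

SEQ = [MISS, MISS, L1-HIT, MISS, L1-HIT, L1-HIT, L1-HIT, MISS, L1-HIT, MISS, L1-HIT, MISS, L1-HIT, L1-HIT, MISS, MISS, VC-HIT, MISS, MISS, VC-HIT]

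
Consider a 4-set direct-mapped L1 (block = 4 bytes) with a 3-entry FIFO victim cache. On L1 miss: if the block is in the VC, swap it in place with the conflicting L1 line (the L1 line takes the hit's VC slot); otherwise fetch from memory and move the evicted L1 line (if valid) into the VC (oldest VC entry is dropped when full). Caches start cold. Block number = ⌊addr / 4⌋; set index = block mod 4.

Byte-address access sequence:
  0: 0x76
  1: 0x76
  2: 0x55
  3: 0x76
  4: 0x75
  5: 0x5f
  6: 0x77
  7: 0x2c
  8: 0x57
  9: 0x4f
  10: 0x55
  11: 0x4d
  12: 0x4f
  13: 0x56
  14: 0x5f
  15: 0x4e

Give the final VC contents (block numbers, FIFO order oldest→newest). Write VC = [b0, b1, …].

VC = [29, 23, 11]

0: 0x76 (blk 29, set 1) → MISS  vc=[]
1: 0x76 (blk 29, set 1) → L1-HIT  vc=[]
2: 0x55 (blk 21, set 1) → MISS  vc=[29]
3: 0x76 (blk 29, set 1) → VC-HIT  vc=[21]
4: 0x75 (blk 29, set 1) → L1-HIT  vc=[21]
5: 0x5f (blk 23, set 3) → MISS  vc=[21]
6: 0x77 (blk 29, set 1) → L1-HIT  vc=[21]
7: 0x2c (blk 11, set 3) → MISS  vc=[21, 23]
8: 0x57 (blk 21, set 1) → VC-HIT  vc=[29, 23]
9: 0x4f (blk 19, set 3) → MISS  vc=[29, 23, 11]
10: 0x55 (blk 21, set 1) → L1-HIT  vc=[29, 23, 11]
11: 0x4d (blk 19, set 3) → L1-HIT  vc=[29, 23, 11]
12: 0x4f (blk 19, set 3) → L1-HIT  vc=[29, 23, 11]
13: 0x56 (blk 21, set 1) → L1-HIT  vc=[29, 23, 11]
14: 0x5f (blk 23, set 3) → VC-HIT  vc=[29, 19, 11]
15: 0x4e (blk 19, set 3) → VC-HIT  vc=[29, 23, 11]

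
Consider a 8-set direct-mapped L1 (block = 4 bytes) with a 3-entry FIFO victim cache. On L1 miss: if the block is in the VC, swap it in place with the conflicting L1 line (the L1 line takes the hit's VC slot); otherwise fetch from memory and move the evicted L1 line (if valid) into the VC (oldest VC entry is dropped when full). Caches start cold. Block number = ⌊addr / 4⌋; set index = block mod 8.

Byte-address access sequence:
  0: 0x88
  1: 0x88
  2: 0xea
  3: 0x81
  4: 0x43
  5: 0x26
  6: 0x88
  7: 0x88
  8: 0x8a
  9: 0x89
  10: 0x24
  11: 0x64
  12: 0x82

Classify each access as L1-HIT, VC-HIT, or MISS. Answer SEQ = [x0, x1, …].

SEQ = [MISS, L1-HIT, MISS, MISS, MISS, MISS, VC-HIT, L1-HIT, L1-HIT, L1-HIT, L1-HIT, MISS, VC-HIT]

  [0] addr=0x88 blk=34 s=2: MISS | VC []
  [1] addr=0x88 blk=34 s=2: L1-HIT | VC []
  [2] addr=0xea blk=58 s=2: MISS | VC [34]
  [3] addr=0x81 blk=32 s=0: MISS | VC [34]
  [4] addr=0x43 blk=16 s=0: MISS | VC [34, 32]
  [5] addr=0x26 blk=9 s=1: MISS | VC [34, 32]
  [6] addr=0x88 blk=34 s=2: VC-HIT | VC [58, 32]
  [7] addr=0x88 blk=34 s=2: L1-HIT | VC [58, 32]
  [8] addr=0x8a blk=34 s=2: L1-HIT | VC [58, 32]
  [9] addr=0x89 blk=34 s=2: L1-HIT | VC [58, 32]
  [10] addr=0x24 blk=9 s=1: L1-HIT | VC [58, 32]
  [11] addr=0x64 blk=25 s=1: MISS | VC [58, 32, 9]
  [12] addr=0x82 blk=32 s=0: VC-HIT | VC [58, 16, 9]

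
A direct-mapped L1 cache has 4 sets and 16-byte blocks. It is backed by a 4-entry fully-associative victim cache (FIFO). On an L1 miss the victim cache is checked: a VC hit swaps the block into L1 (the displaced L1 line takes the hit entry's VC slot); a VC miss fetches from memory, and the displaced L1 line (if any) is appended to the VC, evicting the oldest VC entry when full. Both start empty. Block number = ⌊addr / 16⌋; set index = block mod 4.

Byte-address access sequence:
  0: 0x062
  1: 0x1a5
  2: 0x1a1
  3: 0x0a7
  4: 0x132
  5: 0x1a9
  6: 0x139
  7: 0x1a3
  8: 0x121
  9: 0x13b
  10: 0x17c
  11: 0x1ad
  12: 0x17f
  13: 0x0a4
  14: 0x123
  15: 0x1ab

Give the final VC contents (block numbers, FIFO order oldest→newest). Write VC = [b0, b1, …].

#0 0x62→b6/s2 MISS; vc=[]
#1 0x1a5→b26/s2 MISS; vc=[6]
#2 0x1a1→b26/s2 L1-HIT; vc=[6]
#3 0xa7→b10/s2 MISS; vc=[6,26]
#4 0x132→b19/s3 MISS; vc=[6,26]
#5 0x1a9→b26/s2 VC-HIT; vc=[6,10]
#6 0x139→b19/s3 L1-HIT; vc=[6,10]
#7 0x1a3→b26/s2 L1-HIT; vc=[6,10]
#8 0x121→b18/s2 MISS; vc=[6,10,26]
#9 0x13b→b19/s3 L1-HIT; vc=[6,10,26]
#10 0x17c→b23/s3 MISS; vc=[6,10,26,19]
#11 0x1ad→b26/s2 VC-HIT; vc=[6,10,18,19]
#12 0x17f→b23/s3 L1-HIT; vc=[6,10,18,19]
#13 0xa4→b10/s2 VC-HIT; vc=[6,26,18,19]
#14 0x123→b18/s2 VC-HIT; vc=[6,26,10,19]
#15 0x1ab→b26/s2 VC-HIT; vc=[6,18,10,19]

VC = [6, 18, 10, 19]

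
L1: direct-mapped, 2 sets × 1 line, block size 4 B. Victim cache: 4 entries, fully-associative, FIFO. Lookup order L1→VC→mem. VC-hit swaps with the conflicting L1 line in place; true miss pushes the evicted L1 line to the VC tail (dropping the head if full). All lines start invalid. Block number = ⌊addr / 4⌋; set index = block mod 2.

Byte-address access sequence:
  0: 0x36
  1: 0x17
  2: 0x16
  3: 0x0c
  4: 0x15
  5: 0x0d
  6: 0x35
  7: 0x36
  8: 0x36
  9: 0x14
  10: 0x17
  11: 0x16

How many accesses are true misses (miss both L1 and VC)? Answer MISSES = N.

0: 0x36 (blk 13, set 1) → MISS  vc=[]
1: 0x17 (blk 5, set 1) → MISS  vc=[13]
2: 0x16 (blk 5, set 1) → L1-HIT  vc=[13]
3: 0xc (blk 3, set 1) → MISS  vc=[13, 5]
4: 0x15 (blk 5, set 1) → VC-HIT  vc=[13, 3]
5: 0xd (blk 3, set 1) → VC-HIT  vc=[13, 5]
6: 0x35 (blk 13, set 1) → VC-HIT  vc=[3, 5]
7: 0x36 (blk 13, set 1) → L1-HIT  vc=[3, 5]
8: 0x36 (blk 13, set 1) → L1-HIT  vc=[3, 5]
9: 0x14 (blk 5, set 1) → VC-HIT  vc=[3, 13]
10: 0x17 (blk 5, set 1) → L1-HIT  vc=[3, 13]
11: 0x16 (blk 5, set 1) → L1-HIT  vc=[3, 13]

MISSES = 3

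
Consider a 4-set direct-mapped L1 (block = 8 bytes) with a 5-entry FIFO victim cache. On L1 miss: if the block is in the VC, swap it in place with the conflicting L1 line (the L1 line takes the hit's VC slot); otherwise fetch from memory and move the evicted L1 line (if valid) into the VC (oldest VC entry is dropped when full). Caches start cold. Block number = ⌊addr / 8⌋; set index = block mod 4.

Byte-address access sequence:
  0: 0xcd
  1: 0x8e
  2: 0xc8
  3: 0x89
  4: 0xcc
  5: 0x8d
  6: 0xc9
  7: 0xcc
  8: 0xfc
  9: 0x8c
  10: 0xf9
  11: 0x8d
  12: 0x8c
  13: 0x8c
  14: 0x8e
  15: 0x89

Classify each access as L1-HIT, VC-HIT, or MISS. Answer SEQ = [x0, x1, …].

0: 0xcd (blk 25, set 1) → MISS  vc=[]
1: 0x8e (blk 17, set 1) → MISS  vc=[25]
2: 0xc8 (blk 25, set 1) → VC-HIT  vc=[17]
3: 0x89 (blk 17, set 1) → VC-HIT  vc=[25]
4: 0xcc (blk 25, set 1) → VC-HIT  vc=[17]
5: 0x8d (blk 17, set 1) → VC-HIT  vc=[25]
6: 0xc9 (blk 25, set 1) → VC-HIT  vc=[17]
7: 0xcc (blk 25, set 1) → L1-HIT  vc=[17]
8: 0xfc (blk 31, set 3) → MISS  vc=[17]
9: 0x8c (blk 17, set 1) → VC-HIT  vc=[25]
10: 0xf9 (blk 31, set 3) → L1-HIT  vc=[25]
11: 0x8d (blk 17, set 1) → L1-HIT  vc=[25]
12: 0x8c (blk 17, set 1) → L1-HIT  vc=[25]
13: 0x8c (blk 17, set 1) → L1-HIT  vc=[25]
14: 0x8e (blk 17, set 1) → L1-HIT  vc=[25]
15: 0x89 (blk 17, set 1) → L1-HIT  vc=[25]

SEQ = [MISS, MISS, VC-HIT, VC-HIT, VC-HIT, VC-HIT, VC-HIT, L1-HIT, MISS, VC-HIT, L1-HIT, L1-HIT, L1-HIT, L1-HIT, L1-HIT, L1-HIT]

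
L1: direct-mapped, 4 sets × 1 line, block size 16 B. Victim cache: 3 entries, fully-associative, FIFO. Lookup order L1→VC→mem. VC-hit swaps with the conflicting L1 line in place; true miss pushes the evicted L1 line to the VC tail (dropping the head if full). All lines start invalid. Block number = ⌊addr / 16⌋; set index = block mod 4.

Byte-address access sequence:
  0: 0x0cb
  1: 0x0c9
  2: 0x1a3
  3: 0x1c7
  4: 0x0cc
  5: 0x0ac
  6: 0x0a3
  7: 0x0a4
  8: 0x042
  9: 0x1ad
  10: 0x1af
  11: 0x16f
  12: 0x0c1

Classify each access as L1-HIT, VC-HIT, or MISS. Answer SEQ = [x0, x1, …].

SEQ = [MISS, L1-HIT, MISS, MISS, VC-HIT, MISS, L1-HIT, L1-HIT, MISS, VC-HIT, L1-HIT, MISS, VC-HIT]

0: 0xcb (blk 12, set 0) → MISS  vc=[]
1: 0xc9 (blk 12, set 0) → L1-HIT  vc=[]
2: 0x1a3 (blk 26, set 2) → MISS  vc=[]
3: 0x1c7 (blk 28, set 0) → MISS  vc=[12]
4: 0xcc (blk 12, set 0) → VC-HIT  vc=[28]
5: 0xac (blk 10, set 2) → MISS  vc=[28, 26]
6: 0xa3 (blk 10, set 2) → L1-HIT  vc=[28, 26]
7: 0xa4 (blk 10, set 2) → L1-HIT  vc=[28, 26]
8: 0x42 (blk 4, set 0) → MISS  vc=[28, 26, 12]
9: 0x1ad (blk 26, set 2) → VC-HIT  vc=[28, 10, 12]
10: 0x1af (blk 26, set 2) → L1-HIT  vc=[28, 10, 12]
11: 0x16f (blk 22, set 2) → MISS  vc=[10, 12, 26]
12: 0xc1 (blk 12, set 0) → VC-HIT  vc=[10, 4, 26]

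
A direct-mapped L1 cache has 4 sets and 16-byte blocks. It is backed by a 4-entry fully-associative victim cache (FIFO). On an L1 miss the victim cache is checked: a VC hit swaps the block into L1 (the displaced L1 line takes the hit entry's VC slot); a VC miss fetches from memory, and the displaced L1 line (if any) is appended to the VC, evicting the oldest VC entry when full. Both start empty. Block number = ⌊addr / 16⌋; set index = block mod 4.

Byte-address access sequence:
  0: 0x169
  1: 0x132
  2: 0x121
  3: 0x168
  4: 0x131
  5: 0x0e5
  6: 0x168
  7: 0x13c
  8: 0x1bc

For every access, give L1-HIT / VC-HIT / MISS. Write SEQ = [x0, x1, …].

#0 0x169→b22/s2 MISS; vc=[]
#1 0x132→b19/s3 MISS; vc=[]
#2 0x121→b18/s2 MISS; vc=[22]
#3 0x168→b22/s2 VC-HIT; vc=[18]
#4 0x131→b19/s3 L1-HIT; vc=[18]
#5 0xe5→b14/s2 MISS; vc=[18,22]
#6 0x168→b22/s2 VC-HIT; vc=[18,14]
#7 0x13c→b19/s3 L1-HIT; vc=[18,14]
#8 0x1bc→b27/s3 MISS; vc=[18,14,19]

SEQ = [MISS, MISS, MISS, VC-HIT, L1-HIT, MISS, VC-HIT, L1-HIT, MISS]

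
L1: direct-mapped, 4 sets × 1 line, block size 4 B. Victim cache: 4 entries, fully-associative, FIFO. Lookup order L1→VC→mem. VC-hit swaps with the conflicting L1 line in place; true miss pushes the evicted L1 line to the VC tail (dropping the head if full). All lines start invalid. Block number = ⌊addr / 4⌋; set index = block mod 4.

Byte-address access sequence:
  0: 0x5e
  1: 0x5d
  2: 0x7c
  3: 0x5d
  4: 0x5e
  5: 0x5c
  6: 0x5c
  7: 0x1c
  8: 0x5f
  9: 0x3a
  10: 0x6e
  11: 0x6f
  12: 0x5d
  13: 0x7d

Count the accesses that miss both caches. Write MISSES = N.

MISSES = 5

0: 0x5e (blk 23, set 3) → MISS  vc=[]
1: 0x5d (blk 23, set 3) → L1-HIT  vc=[]
2: 0x7c (blk 31, set 3) → MISS  vc=[23]
3: 0x5d (blk 23, set 3) → VC-HIT  vc=[31]
4: 0x5e (blk 23, set 3) → L1-HIT  vc=[31]
5: 0x5c (blk 23, set 3) → L1-HIT  vc=[31]
6: 0x5c (blk 23, set 3) → L1-HIT  vc=[31]
7: 0x1c (blk 7, set 3) → MISS  vc=[31, 23]
8: 0x5f (blk 23, set 3) → VC-HIT  vc=[31, 7]
9: 0x3a (blk 14, set 2) → MISS  vc=[31, 7]
10: 0x6e (blk 27, set 3) → MISS  vc=[31, 7, 23]
11: 0x6f (blk 27, set 3) → L1-HIT  vc=[31, 7, 23]
12: 0x5d (blk 23, set 3) → VC-HIT  vc=[31, 7, 27]
13: 0x7d (blk 31, set 3) → VC-HIT  vc=[23, 7, 27]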